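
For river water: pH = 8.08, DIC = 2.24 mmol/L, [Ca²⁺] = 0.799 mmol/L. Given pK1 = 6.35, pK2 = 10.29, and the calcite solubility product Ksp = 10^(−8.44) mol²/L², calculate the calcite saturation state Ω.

α₂ = 1 / (1 + [H⁺]/K2 + [H⁺]²/(K1K2)) = 1 / (1 + 10^+2.21 + 10^+0.48)
   = 1 / (1 + 162.18 + 3.0200) = 1/166.20 = 0.006017
[CO3²⁻] = α₂ × DIC = 0.006017 × 2.24 = 0.01348 mmol/L = 13.48 μmol/L
Ksp = 10^(−8.44) = 3.631×10^-9
Ω = [Ca²⁺][CO3²⁻]/Ksp = (0.799×10^-3)(1.348×10^-5) / 3.631×10^-9 = 2.97

Ω = 2.97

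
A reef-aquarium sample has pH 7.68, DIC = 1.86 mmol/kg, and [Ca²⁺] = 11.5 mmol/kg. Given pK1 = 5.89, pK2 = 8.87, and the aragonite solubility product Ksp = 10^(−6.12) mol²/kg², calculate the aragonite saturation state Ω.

Ω = 1.68

α₂ = 1 / (1 + [H⁺]/K2 + [H⁺]²/(K1K2)) = 1 / (1 + 10^+1.19 + 10^-0.60)
   = 1 / (1 + 15.488 + 0.25119) = 1/16.739 = 0.05974
[CO3²⁻] = α₂ × DIC = 0.05974 × 1.86 = 0.1111 mmol/kg
Ksp = 10^(−6.12) = 7.586×10^-7
Ω = [Ca²⁺][CO3²⁻]/Ksp = (11.5×10^-3)(1.111×10^-4) / 7.586×10^-7 = 1.68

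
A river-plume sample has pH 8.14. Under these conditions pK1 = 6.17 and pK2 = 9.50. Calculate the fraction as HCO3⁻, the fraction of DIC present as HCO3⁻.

α₁ = 1 / (1 + [H⁺]/K1 + K2/[H⁺]) = 1 / (1 + 10^-1.97 + 10^-1.36)
   = 1 / (1 + 0.010715 + 0.043652) = 1/1.0544 = 0.9484

α₁ = 0.948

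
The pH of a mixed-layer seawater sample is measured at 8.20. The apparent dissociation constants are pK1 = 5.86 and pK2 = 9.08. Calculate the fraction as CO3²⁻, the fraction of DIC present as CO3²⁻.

α₂ = 0.116

α₂ = 1 / (1 + [H⁺]/K2 + [H⁺]²/(K1K2)) = 1 / (1 + 10^+0.88 + 10^-1.46)
   = 1 / (1 + 7.5858 + 0.034674) = 1/8.6204 = 0.1160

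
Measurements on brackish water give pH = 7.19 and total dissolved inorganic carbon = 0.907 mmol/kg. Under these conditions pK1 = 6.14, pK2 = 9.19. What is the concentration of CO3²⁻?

[CO3²⁻] = 8.25 μmol/kg

α₂ = 1 / (1 + [H⁺]/K2 + [H⁺]²/(K1K2)) = 1 / (1 + 10^+2.00 + 10^+0.95)
   = 1 / (1 + 100.00 + 8.9125) = 1/109.91 = 0.009098
[CO3²⁻] = α₂ × DIC = 0.009098 × 0.907 = 0.00825 mmol/kg = 8.25 μmol/kg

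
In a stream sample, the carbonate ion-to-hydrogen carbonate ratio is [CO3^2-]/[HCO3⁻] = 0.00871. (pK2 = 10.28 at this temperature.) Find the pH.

From K2 = [H⁺][CO3^2-]/[HCO3⁻]:  pH = pK2 + log₁₀([CO3^2-]/[HCO3⁻])
log₁₀(0.00871) = -2.060
pH = 10.28 + (-2.060) = 8.22

pH = 8.22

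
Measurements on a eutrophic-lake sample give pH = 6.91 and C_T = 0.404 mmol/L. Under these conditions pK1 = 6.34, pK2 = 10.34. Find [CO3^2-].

α₂ = 1 / (1 + [H⁺]/K2 + [H⁺]²/(K1K2)) = 1 / (1 + 10^+3.43 + 10^+2.86)
   = 1 / (1 + 2691.5 + 724.44) = 1/3417.0 = 0.0002927
[CO3²⁻] = α₂ × DIC = 0.0002927 × 0.404 = 0.000118 mmol/L = 0.118 μmol/L

[CO3²⁻] = 0.118 μmol/L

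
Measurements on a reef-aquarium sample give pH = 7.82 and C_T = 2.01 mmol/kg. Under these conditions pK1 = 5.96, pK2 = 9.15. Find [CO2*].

α₀ = 1 / (1 + K1/[H⁺] + K1K2/[H⁺]²) = 1 / (1 + 10^+1.86 + 10^+0.53)
   = 1 / (1 + 72.444 + 3.3884) = 1/76.832 = 0.01302
[CO2*] = α₀ × DIC = 0.01302 × 2.01 = 0.0262 mmol/kg

[CO2*] = 0.0262 mmol/kg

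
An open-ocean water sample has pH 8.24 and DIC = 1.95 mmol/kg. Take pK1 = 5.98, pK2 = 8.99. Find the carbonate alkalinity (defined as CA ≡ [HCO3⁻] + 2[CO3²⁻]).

CA = 2.23 mmol/kg

CA = [HCO3⁻] + 2[CO3²⁻] = (α₁ + 2α₂)·DIC
At pH 8.24: [H⁺]/K1 = 10^-2.26 = 0.0054954, K2/[H⁺] = 10^-0.75 = 0.17783
α₁ = 1/(1 + 0.0054954 + 0.17783) = 1/1.1833 = 0.8451; α₂ = α₁·K2/[H⁺] = 0.1503
α₁ + 2α₂ = 1.1456
CA = 1.1456 × 1.95 = 2.23 mmol/kg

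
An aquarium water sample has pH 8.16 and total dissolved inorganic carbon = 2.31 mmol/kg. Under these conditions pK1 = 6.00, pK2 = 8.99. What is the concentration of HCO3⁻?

α₁ = 1 / (1 + [H⁺]/K1 + K2/[H⁺]) = 1 / (1 + 10^-2.16 + 10^-0.83)
   = 1 / (1 + 0.0069183 + 0.14791) = 1/1.1548 = 0.8659
[HCO3⁻] = α₁ × DIC = 0.8659 × 2.31 = 2.00 mmol/kg

[HCO3⁻] = 2.00 mmol/kg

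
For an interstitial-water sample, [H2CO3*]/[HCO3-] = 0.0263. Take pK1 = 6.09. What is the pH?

From K1 = [H⁺][HCO3-]/[H2CO3*]:  pH = pK1 − log₁₀([H2CO3*]/[HCO3-])
log₁₀(0.0263) = -1.580
pH = 6.09 − (-1.580) = 7.67

pH = 7.67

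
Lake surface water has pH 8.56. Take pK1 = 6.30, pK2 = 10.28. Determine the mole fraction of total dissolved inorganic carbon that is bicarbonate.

α₁ = 0.976

α₁ = 1 / (1 + [H⁺]/K1 + K2/[H⁺]) = 1 / (1 + 10^-2.26 + 10^-1.72)
   = 1 / (1 + 0.0054954 + 0.019055) = 1/1.0246 = 0.9760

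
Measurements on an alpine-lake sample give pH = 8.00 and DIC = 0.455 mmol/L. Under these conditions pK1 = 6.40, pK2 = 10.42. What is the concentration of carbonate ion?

[CO3²⁻] = 1.68 μmol/L

α₂ = 1 / (1 + [H⁺]/K2 + [H⁺]²/(K1K2)) = 1 / (1 + 10^+2.42 + 10^+0.82)
   = 1 / (1 + 263.03 + 6.6069) = 1/270.63 = 0.003695
[CO3²⁻] = α₂ × DIC = 0.003695 × 0.455 = 0.00168 mmol/L = 1.68 μmol/L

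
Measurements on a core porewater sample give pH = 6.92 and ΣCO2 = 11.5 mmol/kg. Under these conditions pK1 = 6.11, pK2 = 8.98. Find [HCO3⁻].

[HCO3⁻] = 9.88 mmol/kg

α₁ = 1 / (1 + [H⁺]/K1 + K2/[H⁺]) = 1 / (1 + 10^-0.81 + 10^-2.06)
   = 1 / (1 + 0.15488 + 0.0087096) = 1/1.1636 = 0.8594
[HCO3⁻] = α₁ × DIC = 0.8594 × 11.5 = 9.88 mmol/kg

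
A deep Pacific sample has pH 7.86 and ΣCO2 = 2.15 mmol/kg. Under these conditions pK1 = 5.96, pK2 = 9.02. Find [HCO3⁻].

[HCO3⁻] = 1.99 mmol/kg

α₁ = 1 / (1 + [H⁺]/K1 + K2/[H⁺]) = 1 / (1 + 10^-1.90 + 10^-1.16)
   = 1 / (1 + 0.012589 + 0.069183) = 1/1.0818 = 0.9244
[HCO3⁻] = α₁ × DIC = 0.9244 × 2.15 = 1.99 mmol/kg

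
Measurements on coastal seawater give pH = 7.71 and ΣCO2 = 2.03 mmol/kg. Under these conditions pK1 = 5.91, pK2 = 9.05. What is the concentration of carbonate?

[CO3²⁻] = 0.0874 mmol/kg

α₂ = 1 / (1 + [H⁺]/K2 + [H⁺]²/(K1K2)) = 1 / (1 + 10^+1.34 + 10^-0.46)
   = 1 / (1 + 21.878 + 0.34674) = 1/23.224 = 0.04306
[CO3²⁻] = α₂ × DIC = 0.04306 × 2.03 = 0.0874 mmol/kg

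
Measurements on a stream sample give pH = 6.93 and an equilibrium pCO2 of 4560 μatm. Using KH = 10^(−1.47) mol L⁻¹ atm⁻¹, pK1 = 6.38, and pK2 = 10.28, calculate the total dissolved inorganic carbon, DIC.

DIC = 0.703 mmol/L

[CO2*] = KH · pCO2 = 10^(−1.47) × 4560×10^-6 = 1.545×10^-4 mol/L
α₀ = 1/(1 + K1/[H⁺] + K1K2/[H⁺]²) = 1/(1 + 10^+0.55 + 10^-2.80) = 0.2198
DIC = [CO2*]/α₀ = 1.545×10^-4 / 0.2198 = 0.703 mmol/L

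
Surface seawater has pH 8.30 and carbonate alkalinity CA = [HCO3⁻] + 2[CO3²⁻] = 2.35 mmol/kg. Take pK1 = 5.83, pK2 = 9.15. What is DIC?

CA = [HCO3⁻] + 2[CO3²⁻] = (α₁ + 2α₂)·DIC
At pH 8.30: [H⁺]/K1 = 10^-2.47 = 0.0033884, K2/[H⁺] = 10^-0.85 = 0.14125
α₁ = 1/(1 + 0.0033884 + 0.14125) = 1/1.1446 = 0.8736; α₂ = α₁·K2/[H⁺] = 0.1234
α₁ + 2α₂ = 1.1204
DIC = CA / (α₁ + 2α₂) = 2.35 / 1.1204 = 2.10 mmol/kg

DIC = 2.10 mmol/kg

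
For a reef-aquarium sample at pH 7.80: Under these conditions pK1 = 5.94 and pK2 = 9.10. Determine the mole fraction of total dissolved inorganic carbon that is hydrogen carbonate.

α₁ = 0.940

α₁ = 1 / (1 + [H⁺]/K1 + K2/[H⁺]) = 1 / (1 + 10^-1.86 + 10^-1.30)
   = 1 / (1 + 0.013804 + 0.050119) = 1/1.0639 = 0.9399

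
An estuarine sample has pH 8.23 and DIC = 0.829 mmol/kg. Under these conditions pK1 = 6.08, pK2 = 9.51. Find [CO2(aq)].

[CO2*] = 5.54 μmol/kg

α₀ = 1 / (1 + K1/[H⁺] + K1K2/[H⁺]²) = 1 / (1 + 10^+2.15 + 10^+0.87)
   = 1 / (1 + 141.25 + 7.4131) = 1/149.67 = 0.006682
[CO2*] = α₀ × DIC = 0.006682 × 0.829 = 0.00554 mmol/kg = 5.54 μmol/kg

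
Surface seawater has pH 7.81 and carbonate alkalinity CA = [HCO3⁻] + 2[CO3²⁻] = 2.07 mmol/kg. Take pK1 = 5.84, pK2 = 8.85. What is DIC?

CA = [HCO3⁻] + 2[CO3²⁻] = (α₁ + 2α₂)·DIC
At pH 7.81: [H⁺]/K1 = 10^-1.97 = 0.010715, K2/[H⁺] = 10^-1.04 = 0.091201
α₁ = 1/(1 + 0.010715 + 0.091201) = 1/1.1019 = 0.9075; α₂ = α₁·K2/[H⁺] = 0.08277
α₁ + 2α₂ = 1.0730
DIC = CA / (α₁ + 2α₂) = 2.07 / 1.0730 = 1.93 mmol/kg

DIC = 1.93 mmol/kg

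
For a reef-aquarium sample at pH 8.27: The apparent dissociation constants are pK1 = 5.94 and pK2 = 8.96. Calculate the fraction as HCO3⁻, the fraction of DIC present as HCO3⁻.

α₁ = 1 / (1 + [H⁺]/K1 + K2/[H⁺]) = 1 / (1 + 10^-2.33 + 10^-0.69)
   = 1 / (1 + 0.0046774 + 0.20417) = 1/1.2089 = 0.8272

α₁ = 0.827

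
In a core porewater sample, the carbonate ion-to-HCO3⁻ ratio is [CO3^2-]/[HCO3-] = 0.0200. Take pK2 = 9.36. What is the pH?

From K2 = [H⁺][CO3^2-]/[HCO3-]:  pH = pK2 + log₁₀([CO3^2-]/[HCO3-])
log₁₀(0.0200) = -1.699
pH = 9.36 + (-1.699) = 7.66

pH = 7.66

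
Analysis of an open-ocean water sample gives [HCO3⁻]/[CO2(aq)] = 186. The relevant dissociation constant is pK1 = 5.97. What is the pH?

pH = 8.24

From K1 = [H⁺][HCO3⁻]/[CO2(aq)]:  pH = pK1 + log₁₀([HCO3⁻]/[CO2(aq)])
log₁₀(186) = +2.270
pH = 5.97 + (+2.270) = 8.24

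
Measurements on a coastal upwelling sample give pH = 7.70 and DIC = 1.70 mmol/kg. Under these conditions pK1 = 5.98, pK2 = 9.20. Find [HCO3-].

α₁ = 1 / (1 + [H⁺]/K1 + K2/[H⁺]) = 1 / (1 + 10^-1.72 + 10^-1.50)
   = 1 / (1 + 0.019055 + 0.031623) = 1/1.0507 = 0.9518
[HCO3⁻] = α₁ × DIC = 0.9518 × 1.70 = 1.62 mmol/kg

[HCO3⁻] = 1.62 mmol/kg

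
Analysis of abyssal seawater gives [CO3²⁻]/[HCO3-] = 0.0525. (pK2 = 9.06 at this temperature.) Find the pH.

From K2 = [H⁺][CO3²⁻]/[HCO3-]:  pH = pK2 + log₁₀([CO3²⁻]/[HCO3-])
log₁₀(0.0525) = -1.280
pH = 9.06 + (-1.280) = 7.78

pH = 7.78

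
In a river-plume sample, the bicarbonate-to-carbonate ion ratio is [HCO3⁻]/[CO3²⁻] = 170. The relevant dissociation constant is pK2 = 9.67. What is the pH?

pH = 7.44

From K2 = [H⁺][CO3²⁻]/[HCO3⁻]:  pH = pK2 − log₁₀([HCO3⁻]/[CO3²⁻])
log₁₀(170) = +2.230
pH = 9.67 − (+2.230) = 7.44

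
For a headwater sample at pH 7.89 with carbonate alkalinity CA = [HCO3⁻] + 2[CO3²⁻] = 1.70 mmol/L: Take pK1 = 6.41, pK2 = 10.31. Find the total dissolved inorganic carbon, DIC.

CA = [HCO3⁻] + 2[CO3²⁻] = (α₁ + 2α₂)·DIC
At pH 7.89: [H⁺]/K1 = 10^-1.48 = 0.033113, K2/[H⁺] = 10^-2.42 = 0.0038019
α₁ = 1/(1 + 0.033113 + 0.0038019) = 1/1.0369 = 0.9644; α₂ = α₁·K2/[H⁺] = 0.003667
α₁ + 2α₂ = 0.9717
DIC = CA / (α₁ + 2α₂) = 1.70 / 0.9717 = 1.75 mmol/L

DIC = 1.75 mmol/L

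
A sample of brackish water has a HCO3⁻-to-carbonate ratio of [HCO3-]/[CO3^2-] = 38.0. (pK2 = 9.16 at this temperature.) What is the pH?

From K2 = [H⁺][CO3^2-]/[HCO3-]:  pH = pK2 − log₁₀([HCO3-]/[CO3^2-])
log₁₀(38.0) = +1.580
pH = 9.16 − (+1.580) = 7.58

pH = 7.58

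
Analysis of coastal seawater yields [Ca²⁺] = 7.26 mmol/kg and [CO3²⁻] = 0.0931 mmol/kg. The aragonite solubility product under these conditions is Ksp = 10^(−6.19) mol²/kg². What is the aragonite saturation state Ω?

Ksp = 10^(−6.19) = 6.457×10^-7
Ω = [Ca²⁺][CO3²⁻]/Ksp = (7.26×10^-3)(0.0931×10^-3) / 6.457×10^-7 = 1.05

Ω = 1.05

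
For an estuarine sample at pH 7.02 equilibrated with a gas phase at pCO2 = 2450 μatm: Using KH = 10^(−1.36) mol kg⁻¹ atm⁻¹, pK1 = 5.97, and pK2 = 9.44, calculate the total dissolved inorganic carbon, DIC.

DIC = 1.31 mmol/kg

[CO2*] = KH · pCO2 = 10^(−1.36) × 2450×10^-6 = 1.069×10^-4 mol/kg
α₀ = 1/(1 + K1/[H⁺] + K1K2/[H⁺]²) = 1/(1 + 10^+1.05 + 10^-1.37) = 0.08155
DIC = [CO2*]/α₀ = 1.069×10^-4 / 0.08155 = 1.31 mmol/kg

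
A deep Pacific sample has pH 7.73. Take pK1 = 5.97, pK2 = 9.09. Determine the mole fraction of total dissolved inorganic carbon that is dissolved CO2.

α₀ = 1 / (1 + K1/[H⁺] + K1K2/[H⁺]²) = 1 / (1 + 10^+1.76 + 10^+0.40)
   = 1 / (1 + 57.544 + 2.5119) = 1/61.056 = 0.01638

α₀ = 0.0164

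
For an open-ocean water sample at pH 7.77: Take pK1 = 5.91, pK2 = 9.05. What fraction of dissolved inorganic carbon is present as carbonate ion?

α₂ = 1 / (1 + [H⁺]/K2 + [H⁺]²/(K1K2)) = 1 / (1 + 10^+1.28 + 10^-0.58)
   = 1 / (1 + 19.055 + 0.26303) = 1/20.318 = 0.04922

α₂ = 0.0492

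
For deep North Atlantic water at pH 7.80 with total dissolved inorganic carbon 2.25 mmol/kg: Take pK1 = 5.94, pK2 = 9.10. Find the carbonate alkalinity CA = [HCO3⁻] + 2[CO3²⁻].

CA = [HCO3⁻] + 2[CO3²⁻] = (α₁ + 2α₂)·DIC
At pH 7.80: [H⁺]/K1 = 10^-1.86 = 0.013804, K2/[H⁺] = 10^-1.30 = 0.050119
α₁ = 1/(1 + 0.013804 + 0.050119) = 1/1.0639 = 0.9399; α₂ = α₁·K2/[H⁺] = 0.04711
α₁ + 2α₂ = 1.0341
CA = 1.0341 × 2.25 = 2.33 mmol/kg

CA = 2.33 mmol/kg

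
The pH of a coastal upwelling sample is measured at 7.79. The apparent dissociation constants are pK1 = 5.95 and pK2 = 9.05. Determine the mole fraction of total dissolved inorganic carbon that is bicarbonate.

α₁ = 0.935

α₁ = 1 / (1 + [H⁺]/K1 + K2/[H⁺]) = 1 / (1 + 10^-1.84 + 10^-1.26)
   = 1 / (1 + 0.014454 + 0.054954) = 1/1.0694 = 0.9351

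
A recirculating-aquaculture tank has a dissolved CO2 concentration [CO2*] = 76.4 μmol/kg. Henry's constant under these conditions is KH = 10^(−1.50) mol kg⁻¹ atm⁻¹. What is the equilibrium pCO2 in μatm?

pCO2 = 2420 μatm

KH = 10^(−1.50) = 3.162×10^-2 mol kg⁻¹ atm⁻¹
pCO2 = [CO2*]/KH = 76.4×10^-6 / 3.162×10^-2 = 2.42×10^-3 atm = 2420 μatm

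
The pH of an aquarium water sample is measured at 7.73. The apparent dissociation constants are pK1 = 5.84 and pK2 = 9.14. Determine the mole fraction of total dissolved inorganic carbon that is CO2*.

α₀ = 0.0122

α₀ = 1 / (1 + K1/[H⁺] + K1K2/[H⁺]²) = 1 / (1 + 10^+1.89 + 10^+0.48)
   = 1 / (1 + 77.625 + 3.0200) = 1/81.645 = 0.01225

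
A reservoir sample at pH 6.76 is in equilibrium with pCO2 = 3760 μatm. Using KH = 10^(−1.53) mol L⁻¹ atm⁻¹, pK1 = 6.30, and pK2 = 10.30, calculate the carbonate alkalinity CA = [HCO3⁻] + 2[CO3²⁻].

[CO2*] = KH · pCO2 = 10^(−1.53) × 3760×10^-6 = 1.110×10^-4 mol/L
α₀ = 1/(1 + K1/[H⁺] + K1K2/[H⁺]²) = 1/(1 + 10^+0.46 + 10^-3.08) = 0.2574
DIC = [CO2*]/α₀ = 1.110×10^-4 / 0.2574 = 0.4311 mmol/L
CA = (α₁ + 2α₂)·DIC = (0.7424 + 2×0.0002141) × 0.4311 = 0.320 mmol/L

CA = 0.320 mmol/L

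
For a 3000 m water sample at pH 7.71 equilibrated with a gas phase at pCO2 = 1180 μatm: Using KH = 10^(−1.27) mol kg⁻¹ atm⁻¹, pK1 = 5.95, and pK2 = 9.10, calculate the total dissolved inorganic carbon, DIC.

[CO2*] = KH · pCO2 = 10^(−1.27) × 1180×10^-6 = 6.337×10^-5 mol/kg
α₀ = 1/(1 + K1/[H⁺] + K1K2/[H⁺]²) = 1/(1 + 10^+1.76 + 10^+0.37) = 0.01642
DIC = [CO2*]/α₀ = 6.337×10^-5 / 0.01642 = 3.86 mmol/kg

DIC = 3.86 mmol/kg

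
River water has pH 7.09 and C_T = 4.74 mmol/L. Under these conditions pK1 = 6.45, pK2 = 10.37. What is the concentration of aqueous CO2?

α₀ = 1 / (1 + K1/[H⁺] + K1K2/[H⁺]²) = 1 / (1 + 10^+0.64 + 10^-2.64)
   = 1 / (1 + 4.3652 + 0.0022909) = 1/5.3674 = 0.1863
[CO2*] = α₀ × DIC = 0.1863 × 4.74 = 0.883 mmol/L

[CO2*] = 0.883 mmol/L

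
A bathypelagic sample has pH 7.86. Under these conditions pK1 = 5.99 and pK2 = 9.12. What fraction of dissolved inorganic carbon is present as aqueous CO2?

α₀ = 1 / (1 + K1/[H⁺] + K1K2/[H⁺]²) = 1 / (1 + 10^+1.87 + 10^+0.61)
   = 1 / (1 + 74.131 + 4.0738) = 1/79.205 = 0.01263

α₀ = 0.0126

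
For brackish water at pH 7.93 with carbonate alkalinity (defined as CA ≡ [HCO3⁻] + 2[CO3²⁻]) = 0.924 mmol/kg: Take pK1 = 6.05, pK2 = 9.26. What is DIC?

CA = [HCO3⁻] + 2[CO3²⁻] = (α₁ + 2α₂)·DIC
At pH 7.93: [H⁺]/K1 = 10^-1.88 = 0.013183, K2/[H⁺] = 10^-1.33 = 0.046774
α₁ = 1/(1 + 0.013183 + 0.046774) = 1/1.0600 = 0.9434; α₂ = α₁·K2/[H⁺] = 0.04413
α₁ + 2α₂ = 1.0317
DIC = CA / (α₁ + 2α₂) = 0.924 / 1.0317 = 0.896 mmol/kg

DIC = 0.896 mmol/kg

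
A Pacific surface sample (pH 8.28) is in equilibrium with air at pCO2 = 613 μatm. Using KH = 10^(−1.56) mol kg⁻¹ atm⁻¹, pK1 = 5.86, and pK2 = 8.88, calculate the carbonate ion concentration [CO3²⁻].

[CO3²⁻] = 1.12 mmol/kg

[CO2*] = KH · pCO2 = 10^(−1.56) × 613×10^-6 = 1.688×10^-5 mol/kg
α₀ = 1/(1 + K1/[H⁺] + K1K2/[H⁺]²) = 1/(1 + 10^+2.42 + 10^+1.82) = 0.003029
DIC = [CO2*]/α₀ = 1.688×10^-5 / 0.003029 = 5.573 mmol/kg
[CO3²⁻] = α₂·DIC; α₂ = 0.2002, so [CO3²⁻] = 0.2002 × 5.573 = 1.12 mmol/kg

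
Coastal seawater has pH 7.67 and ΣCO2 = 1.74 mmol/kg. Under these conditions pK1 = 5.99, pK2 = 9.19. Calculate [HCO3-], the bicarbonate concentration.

[HCO3⁻] = 1.66 mmol/kg

α₁ = 1 / (1 + [H⁺]/K1 + K2/[H⁺]) = 1 / (1 + 10^-1.68 + 10^-1.52)
   = 1 / (1 + 0.020893 + 0.030200) = 1/1.0511 = 0.9514
[HCO3⁻] = α₁ × DIC = 0.9514 × 1.74 = 1.66 mmol/kg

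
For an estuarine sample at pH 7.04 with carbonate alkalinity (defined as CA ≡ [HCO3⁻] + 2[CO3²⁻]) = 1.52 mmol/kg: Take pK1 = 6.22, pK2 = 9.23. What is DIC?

CA = [HCO3⁻] + 2[CO3²⁻] = (α₁ + 2α₂)·DIC
At pH 7.04: [H⁺]/K1 = 10^-0.82 = 0.15136, K2/[H⁺] = 10^-2.19 = 0.0064565
α₁ = 1/(1 + 0.15136 + 0.0064565) = 1/1.1578 = 0.8637; α₂ = α₁·K2/[H⁺] = 0.005576
α₁ + 2α₂ = 0.8749
DIC = CA / (α₁ + 2α₂) = 1.52 / 0.8749 = 1.74 mmol/kg

DIC = 1.74 mmol/kg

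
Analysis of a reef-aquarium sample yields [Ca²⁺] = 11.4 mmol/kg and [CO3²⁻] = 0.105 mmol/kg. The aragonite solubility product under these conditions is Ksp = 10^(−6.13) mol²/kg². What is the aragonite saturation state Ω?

Ω = 1.61

Ksp = 10^(−6.13) = 7.413×10^-7
Ω = [Ca²⁺][CO3²⁻]/Ksp = (11.4×10^-3)(0.105×10^-3) / 7.413×10^-7 = 1.61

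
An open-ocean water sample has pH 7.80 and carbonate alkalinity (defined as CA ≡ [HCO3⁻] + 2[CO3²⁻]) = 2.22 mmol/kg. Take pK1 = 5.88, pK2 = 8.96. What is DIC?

DIC = 2.11 mmol/kg

CA = [HCO3⁻] + 2[CO3²⁻] = (α₁ + 2α₂)·DIC
At pH 7.80: [H⁺]/K1 = 10^-1.92 = 0.012023, K2/[H⁺] = 10^-1.16 = 0.069183
α₁ = 1/(1 + 0.012023 + 0.069183) = 1/1.0812 = 0.9249; α₂ = α₁·K2/[H⁺] = 0.06399
α₁ + 2α₂ = 1.0529
DIC = CA / (α₁ + 2α₂) = 2.22 / 1.0529 = 2.11 mmol/kg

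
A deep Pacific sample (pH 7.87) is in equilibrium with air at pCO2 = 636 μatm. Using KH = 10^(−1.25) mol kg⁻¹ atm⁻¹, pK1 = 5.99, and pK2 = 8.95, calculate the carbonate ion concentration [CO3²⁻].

[CO3²⁻] = 0.226 mmol/kg

[CO2*] = KH · pCO2 = 10^(−1.25) × 636×10^-6 = 3.576×10^-5 mol/kg
α₀ = 1/(1 + K1/[H⁺] + K1K2/[H⁺]²) = 1/(1 + 10^+1.88 + 10^+0.80) = 0.01202
DIC = [CO2*]/α₀ = 3.576×10^-5 / 0.01202 = 2.974 mmol/kg
[CO3²⁻] = α₂·DIC; α₂ = 0.07587, so [CO3²⁻] = 0.07587 × 2.974 = 0.226 mmol/kg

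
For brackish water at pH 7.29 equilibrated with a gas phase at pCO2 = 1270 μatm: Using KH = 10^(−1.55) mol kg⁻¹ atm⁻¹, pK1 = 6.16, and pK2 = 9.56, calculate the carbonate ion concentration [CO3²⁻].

[CO3²⁻] = 2.59 μmol/kg

[CO2*] = KH · pCO2 = 10^(−1.55) × 1270×10^-6 = 3.579×10^-5 mol/kg
α₀ = 1/(1 + K1/[H⁺] + K1K2/[H⁺]²) = 1/(1 + 10^+1.13 + 10^-1.14) = 0.06867
DIC = [CO2*]/α₀ = 3.579×10^-5 / 0.06867 = 0.5212 mmol/kg
[CO3²⁻] = α₂·DIC; α₂ = 0.004975, so [CO3²⁻] = 0.004975 × 0.5212 = 0.00259 mmol/kg = 2.59 μmol/kg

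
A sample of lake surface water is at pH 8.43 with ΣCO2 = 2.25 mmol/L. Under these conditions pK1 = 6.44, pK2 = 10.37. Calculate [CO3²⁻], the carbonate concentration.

α₂ = 1 / (1 + [H⁺]/K2 + [H⁺]²/(K1K2)) = 1 / (1 + 10^+1.94 + 10^-0.05)
   = 1 / (1 + 87.096 + 0.89125) = 1/88.988 = 0.01124
[CO3²⁻] = α₂ × DIC = 0.01124 × 2.25 = 0.0253 mmol/L

[CO3²⁻] = 0.0253 mmol/L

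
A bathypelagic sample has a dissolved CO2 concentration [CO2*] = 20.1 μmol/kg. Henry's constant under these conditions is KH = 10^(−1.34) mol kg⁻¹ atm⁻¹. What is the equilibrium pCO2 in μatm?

KH = 10^(−1.34) = 4.571×10^-2 mol kg⁻¹ atm⁻¹
pCO2 = [CO2*]/KH = 20.1×10^-6 / 4.571×10^-2 = 4.40×10^-4 atm = 440 μatm

pCO2 = 440 μatm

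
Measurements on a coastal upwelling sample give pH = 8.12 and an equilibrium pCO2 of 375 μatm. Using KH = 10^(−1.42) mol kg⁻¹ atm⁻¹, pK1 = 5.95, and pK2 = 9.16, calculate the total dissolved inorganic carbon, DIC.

DIC = 2.32 mmol/kg

[CO2*] = KH · pCO2 = 10^(−1.42) × 375×10^-6 = 1.426×10^-5 mol/kg
α₀ = 1/(1 + K1/[H⁺] + K1K2/[H⁺]²) = 1/(1 + 10^+2.17 + 10^+1.13) = 0.006158
DIC = [CO2*]/α₀ = 1.426×10^-5 / 0.006158 = 2.32 mmol/kg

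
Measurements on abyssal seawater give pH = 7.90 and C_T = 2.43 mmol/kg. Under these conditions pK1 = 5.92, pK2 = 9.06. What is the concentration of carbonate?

α₂ = 1 / (1 + [H⁺]/K2 + [H⁺]²/(K1K2)) = 1 / (1 + 10^+1.16 + 10^-0.82)
   = 1 / (1 + 14.454 + 0.15136) = 1/15.606 = 0.06408
[CO3²⁻] = α₂ × DIC = 0.06408 × 2.43 = 0.156 mmol/kg

[CO3²⁻] = 0.156 mmol/kg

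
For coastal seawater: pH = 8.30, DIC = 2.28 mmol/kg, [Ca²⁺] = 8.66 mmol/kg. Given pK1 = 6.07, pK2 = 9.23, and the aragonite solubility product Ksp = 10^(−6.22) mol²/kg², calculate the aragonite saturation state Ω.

α₂ = 1 / (1 + [H⁺]/K2 + [H⁺]²/(K1K2)) = 1 / (1 + 10^+0.93 + 10^-1.30)
   = 1 / (1 + 8.5114 + 0.050119) = 1/9.5615 = 0.1046
[CO3²⁻] = α₂ × DIC = 0.1046 × 2.28 = 0.2385 mmol/kg
Ksp = 10^(−6.22) = 6.026×10^-7
Ω = [Ca²⁺][CO3²⁻]/Ksp = (8.66×10^-3)(2.385×10^-4) / 6.026×10^-7 = 3.43

Ω = 3.43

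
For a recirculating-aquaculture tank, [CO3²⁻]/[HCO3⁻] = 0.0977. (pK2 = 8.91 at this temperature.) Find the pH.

From K2 = [H⁺][CO3²⁻]/[HCO3⁻]:  pH = pK2 + log₁₀([CO3²⁻]/[HCO3⁻])
log₁₀(0.0977) = -1.010
pH = 8.91 + (-1.010) = 7.90

pH = 7.90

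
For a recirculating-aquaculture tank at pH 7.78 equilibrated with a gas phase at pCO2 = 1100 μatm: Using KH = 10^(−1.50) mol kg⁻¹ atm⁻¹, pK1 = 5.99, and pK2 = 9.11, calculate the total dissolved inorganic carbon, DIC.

DIC = 2.28 mmol/kg

[CO2*] = KH · pCO2 = 10^(−1.50) × 1100×10^-6 = 3.479×10^-5 mol/kg
α₀ = 1/(1 + K1/[H⁺] + K1K2/[H⁺]²) = 1/(1 + 10^+1.79 + 10^+0.46) = 0.01526
DIC = [CO2*]/α₀ = 3.479×10^-5 / 0.01526 = 2.28 mmol/kg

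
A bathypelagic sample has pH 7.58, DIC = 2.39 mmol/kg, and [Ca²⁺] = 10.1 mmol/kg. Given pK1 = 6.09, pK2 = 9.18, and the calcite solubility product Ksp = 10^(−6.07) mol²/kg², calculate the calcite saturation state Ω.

Ω = 0.674

α₂ = 1 / (1 + [H⁺]/K2 + [H⁺]²/(K1K2)) = 1 / (1 + 10^+1.60 + 10^+0.11)
   = 1 / (1 + 39.811 + 1.2882) = 1/42.099 = 0.02375
[CO3²⁻] = α₂ × DIC = 0.02375 × 2.39 = 0.05677 mmol/kg
Ksp = 10^(−6.07) = 8.511×10^-7
Ω = [Ca²⁺][CO3²⁻]/Ksp = (10.1×10^-3)(5.677×10^-5) / 8.511×10^-7 = 0.674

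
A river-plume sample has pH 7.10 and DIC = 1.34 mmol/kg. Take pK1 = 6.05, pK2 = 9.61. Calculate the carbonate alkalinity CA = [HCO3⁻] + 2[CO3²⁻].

CA = 1.23 mmol/kg

CA = [HCO3⁻] + 2[CO3²⁻] = (α₁ + 2α₂)·DIC
At pH 7.10: [H⁺]/K1 = 10^-1.05 = 0.089125, K2/[H⁺] = 10^-2.51 = 0.0030903
α₁ = 1/(1 + 0.089125 + 0.0030903) = 1/1.0922 = 0.9156; α₂ = α₁·K2/[H⁺] = 0.002829
α₁ + 2α₂ = 0.9212
CA = 0.9212 × 1.34 = 1.23 mmol/kg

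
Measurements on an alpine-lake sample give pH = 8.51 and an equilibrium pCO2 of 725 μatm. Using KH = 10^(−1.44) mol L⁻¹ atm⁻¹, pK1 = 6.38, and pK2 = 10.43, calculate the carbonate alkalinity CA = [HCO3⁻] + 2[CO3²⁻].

CA = 3.64 mmol/L

[CO2*] = KH · pCO2 = 10^(−1.44) × 725×10^-6 = 2.632×10^-5 mol/L
α₀ = 1/(1 + K1/[H⁺] + K1K2/[H⁺]²) = 1/(1 + 10^+2.13 + 10^+0.21) = 0.007272
DIC = [CO2*]/α₀ = 2.632×10^-5 / 0.007272 = 3.620 mmol/L
CA = (α₁ + 2α₂)·DIC = (0.9809 + 2×0.01179) × 3.620 = 3.64 mmol/L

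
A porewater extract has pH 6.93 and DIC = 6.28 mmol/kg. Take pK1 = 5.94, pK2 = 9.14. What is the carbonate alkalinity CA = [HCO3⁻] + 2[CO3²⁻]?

CA = [HCO3⁻] + 2[CO3²⁻] = (α₁ + 2α₂)·DIC
At pH 6.93: [H⁺]/K1 = 10^-0.99 = 0.10233, K2/[H⁺] = 10^-2.21 = 0.0061660
α₁ = 1/(1 + 0.10233 + 0.0061660) = 1/1.1085 = 0.9021; α₂ = α₁·K2/[H⁺] = 0.005562
α₁ + 2α₂ = 0.9132
CA = 0.9132 × 6.28 = 5.74 mmol/kg

CA = 5.74 mmol/kg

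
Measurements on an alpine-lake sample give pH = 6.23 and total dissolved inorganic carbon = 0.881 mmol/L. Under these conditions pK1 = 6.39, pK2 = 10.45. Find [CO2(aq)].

[CO2*] = 0.521 mmol/L

α₀ = 1 / (1 + K1/[H⁺] + K1K2/[H⁺]²) = 1 / (1 + 10^-0.16 + 10^-4.38)
   = 1 / (1 + 0.69183 + 4.1687×10^-5) = 1/1.6919 = 0.5911
[CO2*] = α₀ × DIC = 0.5911 × 0.881 = 0.521 mmol/L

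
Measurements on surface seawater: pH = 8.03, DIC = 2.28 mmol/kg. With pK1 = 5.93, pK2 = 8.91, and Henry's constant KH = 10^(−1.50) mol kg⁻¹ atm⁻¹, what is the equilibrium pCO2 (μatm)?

pCO2 = 502 μatm

α₀ = 1 / (1 + K1/[H⁺] + K1K2/[H⁺]²) = 1 / (1 + 10^+2.10 + 10^+1.22)
   = 1 / (1 + 125.89 + 16.596) = 1/143.49 = 0.006969
[CO2*] = α₀ × DIC = 0.006969 × 2.28 = 0.01589 mmol/kg = 15.89 μmol/kg
pCO2 = [CO2*]/KH = 1.589×10^-5 / 3.162×10^-2 = 502 μatm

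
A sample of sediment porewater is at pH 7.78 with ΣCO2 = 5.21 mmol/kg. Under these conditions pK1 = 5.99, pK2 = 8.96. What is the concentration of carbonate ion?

α₂ = 1 / (1 + [H⁺]/K2 + [H⁺]²/(K1K2)) = 1 / (1 + 10^+1.18 + 10^-0.61)
   = 1 / (1 + 15.136 + 0.24547) = 1/16.381 = 0.06105
[CO3²⁻] = α₂ × DIC = 0.06105 × 5.21 = 0.318 mmol/kg

[CO3²⁻] = 0.318 mmol/kg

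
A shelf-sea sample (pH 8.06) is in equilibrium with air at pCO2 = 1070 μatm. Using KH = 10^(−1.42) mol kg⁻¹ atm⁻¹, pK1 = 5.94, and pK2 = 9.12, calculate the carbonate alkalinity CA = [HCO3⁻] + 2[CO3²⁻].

[CO2*] = KH · pCO2 = 10^(−1.42) × 1070×10^-6 = 4.068×10^-5 mol/kg
α₀ = 1/(1 + K1/[H⁺] + K1K2/[H⁺]²) = 1/(1 + 10^+2.12 + 10^+1.06) = 0.006930
DIC = [CO2*]/α₀ = 4.068×10^-5 / 0.006930 = 5.870 mmol/kg
CA = (α₁ + 2α₂)·DIC = (0.9135 + 2×0.07956) × 5.870 = 6.30 mmol/kg

CA = 6.30 mmol/kg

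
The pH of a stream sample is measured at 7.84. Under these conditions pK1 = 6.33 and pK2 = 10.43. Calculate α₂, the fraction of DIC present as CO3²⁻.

α₂ = 1 / (1 + [H⁺]/K2 + [H⁺]²/(K1K2)) = 1 / (1 + 10^+2.59 + 10^+1.08)
   = 1 / (1 + 389.05 + 12.023) = 1/402.07 = 0.002487

α₂ = 0.00249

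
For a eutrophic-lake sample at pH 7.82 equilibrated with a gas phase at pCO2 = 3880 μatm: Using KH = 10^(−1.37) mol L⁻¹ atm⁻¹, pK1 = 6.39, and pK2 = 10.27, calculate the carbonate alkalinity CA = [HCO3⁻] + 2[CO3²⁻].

[CO2*] = KH · pCO2 = 10^(−1.37) × 3880×10^-6 = 1.655×10^-4 mol/L
α₀ = 1/(1 + K1/[H⁺] + K1K2/[H⁺]²) = 1/(1 + 10^+1.43 + 10^-1.02) = 0.03570
DIC = [CO2*]/α₀ = 1.655×10^-4 / 0.03570 = 4.636 mmol/L
CA = (α₁ + 2α₂)·DIC = (0.9609 + 2×0.003409) × 4.636 = 4.49 mmol/L

CA = 4.49 mmol/L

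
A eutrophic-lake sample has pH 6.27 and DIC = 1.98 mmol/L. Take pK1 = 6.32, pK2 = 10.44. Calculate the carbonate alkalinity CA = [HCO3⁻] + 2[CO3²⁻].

CA = 0.933 mmol/L

CA = [HCO3⁻] + 2[CO3²⁻] = (α₁ + 2α₂)·DIC
At pH 6.27: [H⁺]/K1 = 10^0.05 = 1.1220, K2/[H⁺] = 10^-4.17 = 6.7608×10^-5
α₁ = 1/(1 + 1.1220 + 6.7608×10^-5) = 1/2.1221 = 0.4712; α₂ = α₁·K2/[H⁺] = 3.186×10^-5
α₁ + 2α₂ = 0.4713
CA = 0.4713 × 1.98 = 0.933 mmol/L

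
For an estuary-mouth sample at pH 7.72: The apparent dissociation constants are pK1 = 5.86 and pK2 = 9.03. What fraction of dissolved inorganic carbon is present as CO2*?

α₀ = 0.0130

α₀ = 1 / (1 + K1/[H⁺] + K1K2/[H⁺]²) = 1 / (1 + 10^+1.86 + 10^+0.55)
   = 1 / (1 + 72.444 + 3.5481) = 1/76.992 = 0.01299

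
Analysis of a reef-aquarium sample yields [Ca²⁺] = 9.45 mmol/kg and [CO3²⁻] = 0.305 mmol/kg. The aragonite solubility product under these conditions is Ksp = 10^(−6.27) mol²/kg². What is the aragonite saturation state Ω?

Ksp = 10^(−6.27) = 5.370×10^-7
Ω = [Ca²⁺][CO3²⁻]/Ksp = (9.45×10^-3)(0.305×10^-3) / 5.370×10^-7 = 5.37

Ω = 5.37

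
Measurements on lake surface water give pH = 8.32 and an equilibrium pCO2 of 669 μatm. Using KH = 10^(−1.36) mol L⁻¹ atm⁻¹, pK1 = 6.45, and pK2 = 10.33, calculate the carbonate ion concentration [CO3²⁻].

[CO3²⁻] = 0.0212 mmol/L

[CO2*] = KH · pCO2 = 10^(−1.36) × 669×10^-6 = 2.920×10^-5 mol/L
α₀ = 1/(1 + K1/[H⁺] + K1K2/[H⁺]²) = 1/(1 + 10^+1.87 + 10^-0.14) = 0.01318
DIC = [CO2*]/α₀ = 2.920×10^-5 / 0.01318 = 2.215 mmol/L
[CO3²⁻] = α₂·DIC; α₂ = 0.009550, so [CO3²⁻] = 0.009550 × 2.215 = 0.0212 mmol/L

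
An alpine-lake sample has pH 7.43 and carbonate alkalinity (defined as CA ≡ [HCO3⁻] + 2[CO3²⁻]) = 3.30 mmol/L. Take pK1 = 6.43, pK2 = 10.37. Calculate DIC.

DIC = 3.63 mmol/L

CA = [HCO3⁻] + 2[CO3²⁻] = (α₁ + 2α₂)·DIC
At pH 7.43: [H⁺]/K1 = 10^-1.00 = 0.10000, K2/[H⁺] = 10^-2.94 = 0.0011482
α₁ = 1/(1 + 0.10000 + 0.0011482) = 1/1.1011 = 0.9081; α₂ = α₁·K2/[H⁺] = 0.001043
α₁ + 2α₂ = 0.9102
DIC = CA / (α₁ + 2α₂) = 3.30 / 0.9102 = 3.63 mmol/L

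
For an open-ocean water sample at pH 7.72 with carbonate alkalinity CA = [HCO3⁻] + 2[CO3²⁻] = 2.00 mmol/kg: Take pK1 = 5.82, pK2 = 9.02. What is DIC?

DIC = 1.93 mmol/kg

CA = [HCO3⁻] + 2[CO3²⁻] = (α₁ + 2α₂)·DIC
At pH 7.72: [H⁺]/K1 = 10^-1.90 = 0.012589, K2/[H⁺] = 10^-1.30 = 0.050119
α₁ = 1/(1 + 0.012589 + 0.050119) = 1/1.0627 = 0.9410; α₂ = α₁·K2/[H⁺] = 0.04716
α₁ + 2α₂ = 1.0353
DIC = CA / (α₁ + 2α₂) = 2.00 / 1.0353 = 1.93 mmol/kg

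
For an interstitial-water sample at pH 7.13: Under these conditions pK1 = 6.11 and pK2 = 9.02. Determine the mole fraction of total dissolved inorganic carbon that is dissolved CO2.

α₀ = 0.0862

α₀ = 1 / (1 + K1/[H⁺] + K1K2/[H⁺]²) = 1 / (1 + 10^+1.02 + 10^-0.87)
   = 1 / (1 + 10.471 + 0.13490) = 1/11.606 = 0.08616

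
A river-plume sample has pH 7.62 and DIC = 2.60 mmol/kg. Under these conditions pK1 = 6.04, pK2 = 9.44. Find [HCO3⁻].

α₁ = 1 / (1 + [H⁺]/K1 + K2/[H⁺]) = 1 / (1 + 10^-1.58 + 10^-1.82)
   = 1 / (1 + 0.026303 + 0.015136) = 1/1.0414 = 0.9602
[HCO3⁻] = α₁ × DIC = 0.9602 × 2.60 = 2.50 mmol/kg

[HCO3⁻] = 2.50 mmol/kg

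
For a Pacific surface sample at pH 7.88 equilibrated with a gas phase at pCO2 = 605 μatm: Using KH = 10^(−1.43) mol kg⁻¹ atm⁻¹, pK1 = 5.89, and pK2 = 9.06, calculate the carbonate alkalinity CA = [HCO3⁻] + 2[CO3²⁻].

[CO2*] = KH · pCO2 = 10^(−1.43) × 605×10^-6 = 2.248×10^-5 mol/kg
α₀ = 1/(1 + K1/[H⁺] + K1K2/[H⁺]²) = 1/(1 + 10^+1.99 + 10^+0.81) = 0.009507
DIC = [CO2*]/α₀ = 2.248×10^-5 / 0.009507 = 2.364 mmol/kg
CA = (α₁ + 2α₂)·DIC = (0.9291 + 2×0.06139) × 2.364 = 2.49 mmol/kg

CA = 2.49 mmol/kg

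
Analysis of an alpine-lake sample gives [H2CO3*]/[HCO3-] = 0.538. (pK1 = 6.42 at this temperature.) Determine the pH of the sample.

pH = 6.69

From K1 = [H⁺][HCO3-]/[H2CO3*]:  pH = pK1 − log₁₀([H2CO3*]/[HCO3-])
log₁₀(0.538) = -0.269
pH = 6.42 − (-0.269) = 6.69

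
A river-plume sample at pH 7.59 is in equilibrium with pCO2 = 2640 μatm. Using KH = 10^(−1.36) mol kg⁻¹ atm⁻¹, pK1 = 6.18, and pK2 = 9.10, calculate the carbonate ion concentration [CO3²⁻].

[CO2*] = KH · pCO2 = 10^(−1.36) × 2640×10^-6 = 1.152×10^-4 mol/kg
α₀ = 1/(1 + K1/[H⁺] + K1K2/[H⁺]²) = 1/(1 + 10^+1.41 + 10^-0.10) = 0.03637
DIC = [CO2*]/α₀ = 1.152×10^-4 / 0.03637 = 3.169 mmol/kg
[CO3²⁻] = α₂·DIC; α₂ = 0.02889, so [CO3²⁻] = 0.02889 × 3.169 = 0.0915 mmol/kg

[CO3²⁻] = 0.0915 mmol/kg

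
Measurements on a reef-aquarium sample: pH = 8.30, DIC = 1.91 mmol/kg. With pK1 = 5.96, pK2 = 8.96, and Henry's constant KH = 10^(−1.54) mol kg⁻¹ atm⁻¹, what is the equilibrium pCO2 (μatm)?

α₀ = 1 / (1 + K1/[H⁺] + K1K2/[H⁺]²) = 1 / (1 + 10^+2.34 + 10^+1.68)
   = 1 / (1 + 218.78 + 47.863) = 1/267.64 = 0.003736
[CO2*] = α₀ × DIC = 0.003736 × 1.91 = 0.007136 mmol/kg = 7.136 μmol/kg
pCO2 = [CO2*]/KH = 7.136×10^-6 / 2.884×10^-2 = 247 μatm

pCO2 = 247 μatm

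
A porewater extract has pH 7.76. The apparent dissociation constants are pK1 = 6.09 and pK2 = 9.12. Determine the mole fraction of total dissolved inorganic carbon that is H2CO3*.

α₀ = 0.0201

α₀ = 1 / (1 + K1/[H⁺] + K1K2/[H⁺]²) = 1 / (1 + 10^+1.67 + 10^+0.31)
   = 1 / (1 + 46.774 + 2.0417) = 1/49.815 = 0.02007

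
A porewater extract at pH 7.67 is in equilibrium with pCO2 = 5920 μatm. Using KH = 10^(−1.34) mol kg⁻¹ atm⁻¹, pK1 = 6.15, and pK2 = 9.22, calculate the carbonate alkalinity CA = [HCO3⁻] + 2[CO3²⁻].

[CO2*] = KH · pCO2 = 10^(−1.34) × 5920×10^-6 = 2.706×10^-4 mol/kg
α₀ = 1/(1 + K1/[H⁺] + K1K2/[H⁺]²) = 1/(1 + 10^+1.52 + 10^-0.03) = 0.02853
DIC = [CO2*]/α₀ = 2.706×10^-4 / 0.02853 = 9.483 mmol/kg
CA = (α₁ + 2α₂)·DIC = (0.9448 + 2×0.02663) × 9.483 = 9.47 mmol/kg

CA = 9.47 mmol/kg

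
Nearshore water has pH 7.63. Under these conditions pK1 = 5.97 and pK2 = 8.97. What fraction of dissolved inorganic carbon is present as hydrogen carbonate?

α₁ = 1 / (1 + [H⁺]/K1 + K2/[H⁺]) = 1 / (1 + 10^-1.66 + 10^-1.34)
   = 1 / (1 + 0.021878 + 0.045709) = 1/1.0676 = 0.9367

α₁ = 0.937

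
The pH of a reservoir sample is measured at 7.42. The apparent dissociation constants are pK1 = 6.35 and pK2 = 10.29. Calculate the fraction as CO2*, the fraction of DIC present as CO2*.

α₀ = 0.0783

α₀ = 1 / (1 + K1/[H⁺] + K1K2/[H⁺]²) = 1 / (1 + 10^+1.07 + 10^-1.80)
   = 1 / (1 + 11.749 + 0.015849) = 1/12.765 = 0.07834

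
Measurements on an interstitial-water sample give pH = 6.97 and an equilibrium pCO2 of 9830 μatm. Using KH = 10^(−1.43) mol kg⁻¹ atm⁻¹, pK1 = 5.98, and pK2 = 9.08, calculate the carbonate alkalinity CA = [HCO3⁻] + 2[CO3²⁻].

[CO2*] = KH · pCO2 = 10^(−1.43) × 9830×10^-6 = 3.652×10^-4 mol/kg
α₀ = 1/(1 + K1/[H⁺] + K1K2/[H⁺]²) = 1/(1 + 10^+0.99 + 10^-1.12) = 0.09218
DIC = [CO2*]/α₀ = 3.652×10^-4 / 0.09218 = 3.962 mmol/kg
CA = (α₁ + 2α₂)·DIC = (0.9008 + 2×0.006993) × 3.962 = 3.62 mmol/kg

CA = 3.62 mmol/kg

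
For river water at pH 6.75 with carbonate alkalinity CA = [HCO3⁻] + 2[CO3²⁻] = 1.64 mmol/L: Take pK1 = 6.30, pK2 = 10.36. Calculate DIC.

CA = [HCO3⁻] + 2[CO3²⁻] = (α₁ + 2α₂)·DIC
At pH 6.75: [H⁺]/K1 = 10^-0.45 = 0.35481, K2/[H⁺] = 10^-3.61 = 0.00024547
α₁ = 1/(1 + 0.35481 + 0.00024547) = 1/1.3551 = 0.7380; α₂ = α₁·K2/[H⁺] = 0.0001812
α₁ + 2α₂ = 0.7383
DIC = CA / (α₁ + 2α₂) = 1.64 / 0.7383 = 2.22 mmol/L

DIC = 2.22 mmol/L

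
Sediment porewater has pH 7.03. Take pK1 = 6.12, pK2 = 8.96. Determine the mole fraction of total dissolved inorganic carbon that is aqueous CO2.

α₀ = 0.108

α₀ = 1 / (1 + K1/[H⁺] + K1K2/[H⁺]²) = 1 / (1 + 10^+0.91 + 10^-1.02)
   = 1 / (1 + 8.1283 + 0.095499) = 1/9.2238 = 0.1084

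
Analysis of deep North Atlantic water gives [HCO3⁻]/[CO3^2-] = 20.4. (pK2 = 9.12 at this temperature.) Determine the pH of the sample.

From K2 = [H⁺][CO3^2-]/[HCO3⁻]:  pH = pK2 − log₁₀([HCO3⁻]/[CO3^2-])
log₁₀(20.4) = +1.310
pH = 9.12 − (+1.310) = 7.81

pH = 7.81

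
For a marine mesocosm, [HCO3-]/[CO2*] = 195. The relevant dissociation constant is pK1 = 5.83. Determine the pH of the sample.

pH = 8.12

From K1 = [H⁺][HCO3-]/[CO2*]:  pH = pK1 + log₁₀([HCO3-]/[CO2*])
log₁₀(195) = +2.290
pH = 5.83 + (+2.290) = 8.12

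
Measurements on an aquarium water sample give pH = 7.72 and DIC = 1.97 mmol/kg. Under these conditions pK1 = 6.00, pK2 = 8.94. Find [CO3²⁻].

[CO3²⁻] = 0.110 mmol/kg

α₂ = 1 / (1 + [H⁺]/K2 + [H⁺]²/(K1K2)) = 1 / (1 + 10^+1.22 + 10^-0.50)
   = 1 / (1 + 16.596 + 0.31623) = 1/17.912 = 0.05583
[CO3²⁻] = α₂ × DIC = 0.05583 × 1.97 = 0.110 mmol/kg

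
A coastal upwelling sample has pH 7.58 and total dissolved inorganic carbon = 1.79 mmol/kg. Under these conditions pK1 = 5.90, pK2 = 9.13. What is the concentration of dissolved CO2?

α₀ = 1 / (1 + K1/[H⁺] + K1K2/[H⁺]²) = 1 / (1 + 10^+1.68 + 10^+0.13)
   = 1 / (1 + 47.863 + 1.3490) = 1/50.212 = 0.01992
[CO2*] = α₀ × DIC = 0.01992 × 1.79 = 0.0356 mmol/kg

[CO2*] = 0.0356 mmol/kg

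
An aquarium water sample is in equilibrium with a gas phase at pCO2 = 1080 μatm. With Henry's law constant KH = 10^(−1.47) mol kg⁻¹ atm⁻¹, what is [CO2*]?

KH = 10^(−1.47) = 3.388×10^-2 mol kg⁻¹ atm⁻¹
[CO2*] = KH · pCO2 = 3.388×10^-2 × 1080×10^-6 atm = 3.66×10^-5 mol/kg

[CO2*] = 36.6 μmol/kg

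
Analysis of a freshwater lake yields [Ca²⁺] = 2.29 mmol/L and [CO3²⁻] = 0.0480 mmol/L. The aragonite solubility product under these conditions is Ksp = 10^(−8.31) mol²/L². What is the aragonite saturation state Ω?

Ksp = 10^(−8.31) = 4.898×10^-9
Ω = [Ca²⁺][CO3²⁻]/Ksp = (2.29×10^-3)(0.0480×10^-3) / 4.898×10^-9 = 22.4

Ω = 22.4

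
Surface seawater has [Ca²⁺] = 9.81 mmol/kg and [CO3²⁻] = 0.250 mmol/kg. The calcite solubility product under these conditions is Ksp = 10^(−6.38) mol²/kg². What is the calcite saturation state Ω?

Ksp = 10^(−6.38) = 4.169×10^-7
Ω = [Ca²⁺][CO3²⁻]/Ksp = (9.81×10^-3)(0.250×10^-3) / 4.169×10^-7 = 5.88

Ω = 5.88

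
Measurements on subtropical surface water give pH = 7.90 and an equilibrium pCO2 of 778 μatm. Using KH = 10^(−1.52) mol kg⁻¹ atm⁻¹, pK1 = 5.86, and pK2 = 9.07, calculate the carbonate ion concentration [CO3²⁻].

[CO2*] = KH · pCO2 = 10^(−1.52) × 778×10^-6 = 2.350×10^-5 mol/kg
α₀ = 1/(1 + K1/[H⁺] + K1K2/[H⁺]²) = 1/(1 + 10^+2.04 + 10^+0.87) = 0.008470
DIC = [CO2*]/α₀ = 2.350×10^-5 / 0.008470 = 2.774 mmol/kg
[CO3²⁻] = α₂·DIC; α₂ = 0.06279, so [CO3²⁻] = 0.06279 × 2.774 = 0.174 mmol/kg

[CO3²⁻] = 0.174 mmol/kg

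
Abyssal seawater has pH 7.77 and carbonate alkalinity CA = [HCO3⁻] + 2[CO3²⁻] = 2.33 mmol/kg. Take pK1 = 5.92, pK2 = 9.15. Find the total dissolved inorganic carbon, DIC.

CA = [HCO3⁻] + 2[CO3²⁻] = (α₁ + 2α₂)·DIC
At pH 7.77: [H⁺]/K1 = 10^-1.85 = 0.014125, K2/[H⁺] = 10^-1.38 = 0.041687
α₁ = 1/(1 + 0.014125 + 0.041687) = 1/1.0558 = 0.9471; α₂ = α₁·K2/[H⁺] = 0.03948
α₁ + 2α₂ = 1.0261
DIC = CA / (α₁ + 2α₂) = 2.33 / 1.0261 = 2.27 mmol/kg

DIC = 2.27 mmol/kg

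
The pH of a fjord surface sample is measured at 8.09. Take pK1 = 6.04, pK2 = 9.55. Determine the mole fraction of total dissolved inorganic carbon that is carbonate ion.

α₂ = 1 / (1 + [H⁺]/K2 + [H⁺]²/(K1K2)) = 1 / (1 + 10^+1.46 + 10^-0.59)
   = 1 / (1 + 28.840 + 0.25704) = 1/30.097 = 0.03323

α₂ = 0.0332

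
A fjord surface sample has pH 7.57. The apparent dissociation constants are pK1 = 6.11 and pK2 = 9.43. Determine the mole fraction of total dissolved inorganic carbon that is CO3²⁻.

α₂ = 0.0132

α₂ = 1 / (1 + [H⁺]/K2 + [H⁺]²/(K1K2)) = 1 / (1 + 10^+1.86 + 10^+0.40)
   = 1 / (1 + 72.444 + 2.5119) = 1/75.955 = 0.01317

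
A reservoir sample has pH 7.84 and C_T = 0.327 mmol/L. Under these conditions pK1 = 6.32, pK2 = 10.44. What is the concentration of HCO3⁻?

[HCO3⁻] = 0.317 mmol/L

α₁ = 1 / (1 + [H⁺]/K1 + K2/[H⁺]) = 1 / (1 + 10^-1.52 + 10^-2.60)
   = 1 / (1 + 0.030200 + 0.0025119) = 1/1.0327 = 0.9683
[HCO3⁻] = α₁ × DIC = 0.9683 × 0.327 = 0.317 mmol/L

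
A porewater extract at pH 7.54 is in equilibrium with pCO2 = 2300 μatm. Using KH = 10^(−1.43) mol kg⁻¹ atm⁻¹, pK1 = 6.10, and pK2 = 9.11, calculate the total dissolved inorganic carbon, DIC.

DIC = 2.50 mmol/kg

[CO2*] = KH · pCO2 = 10^(−1.43) × 2300×10^-6 = 8.545×10^-5 mol/kg
α₀ = 1/(1 + K1/[H⁺] + K1K2/[H⁺]²) = 1/(1 + 10^+1.44 + 10^-0.13) = 0.03415
DIC = [CO2*]/α₀ = 8.545×10^-5 / 0.03415 = 2.50 mmol/kg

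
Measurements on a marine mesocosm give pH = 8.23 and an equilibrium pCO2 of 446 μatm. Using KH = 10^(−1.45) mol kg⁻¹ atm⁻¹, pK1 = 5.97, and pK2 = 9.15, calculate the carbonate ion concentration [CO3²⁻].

[CO3²⁻] = 0.346 mmol/kg

[CO2*] = KH · pCO2 = 10^(−1.45) × 446×10^-6 = 1.582×10^-5 mol/kg
α₀ = 1/(1 + K1/[H⁺] + K1K2/[H⁺]²) = 1/(1 + 10^+2.26 + 10^+1.34) = 0.004882
DIC = [CO2*]/α₀ = 1.582×10^-5 / 0.004882 = 3.242 mmol/kg
[CO3²⁻] = α₂·DIC; α₂ = 0.1068, so [CO3²⁻] = 0.1068 × 3.242 = 0.346 mmol/kg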